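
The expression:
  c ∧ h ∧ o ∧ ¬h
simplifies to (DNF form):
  False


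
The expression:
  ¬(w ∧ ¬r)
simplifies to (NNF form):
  r ∨ ¬w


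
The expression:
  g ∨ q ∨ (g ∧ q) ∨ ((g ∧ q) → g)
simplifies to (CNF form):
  True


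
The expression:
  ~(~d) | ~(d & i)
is always true.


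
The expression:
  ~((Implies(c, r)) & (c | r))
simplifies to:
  ~r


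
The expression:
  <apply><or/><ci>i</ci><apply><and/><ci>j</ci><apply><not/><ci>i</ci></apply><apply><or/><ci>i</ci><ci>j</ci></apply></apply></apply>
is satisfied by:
  {i: True, j: True}
  {i: True, j: False}
  {j: True, i: False}


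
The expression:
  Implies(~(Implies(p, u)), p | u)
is always true.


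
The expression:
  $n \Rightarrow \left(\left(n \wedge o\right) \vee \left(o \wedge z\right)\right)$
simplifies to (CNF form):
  $o \vee \neg n$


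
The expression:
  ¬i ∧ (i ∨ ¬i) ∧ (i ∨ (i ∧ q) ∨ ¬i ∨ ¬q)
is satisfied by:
  {i: False}


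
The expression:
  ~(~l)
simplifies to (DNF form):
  l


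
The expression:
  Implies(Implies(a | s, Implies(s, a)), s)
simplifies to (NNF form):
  s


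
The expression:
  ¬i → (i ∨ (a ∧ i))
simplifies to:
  i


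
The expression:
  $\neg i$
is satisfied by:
  {i: False}


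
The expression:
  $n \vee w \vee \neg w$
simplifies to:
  $\text{True}$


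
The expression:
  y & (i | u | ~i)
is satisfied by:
  {y: True}


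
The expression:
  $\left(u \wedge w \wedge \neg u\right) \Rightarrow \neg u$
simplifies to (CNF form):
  $\text{True}$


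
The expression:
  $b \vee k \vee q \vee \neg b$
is always true.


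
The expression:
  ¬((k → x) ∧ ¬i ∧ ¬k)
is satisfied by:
  {i: True, k: True}
  {i: True, k: False}
  {k: True, i: False}


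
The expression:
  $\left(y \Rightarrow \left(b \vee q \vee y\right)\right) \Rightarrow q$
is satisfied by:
  {q: True}


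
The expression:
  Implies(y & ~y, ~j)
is always true.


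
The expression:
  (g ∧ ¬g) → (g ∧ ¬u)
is always true.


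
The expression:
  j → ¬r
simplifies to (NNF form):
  ¬j ∨ ¬r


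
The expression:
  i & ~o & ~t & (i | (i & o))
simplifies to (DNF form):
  i & ~o & ~t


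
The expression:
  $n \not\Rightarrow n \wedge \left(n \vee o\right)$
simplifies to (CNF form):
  $\text{False}$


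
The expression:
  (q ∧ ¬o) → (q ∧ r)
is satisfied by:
  {r: True, o: True, q: False}
  {r: True, q: False, o: False}
  {o: True, q: False, r: False}
  {o: False, q: False, r: False}
  {r: True, o: True, q: True}
  {r: True, q: True, o: False}
  {o: True, q: True, r: False}


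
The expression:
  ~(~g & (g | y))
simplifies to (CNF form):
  g | ~y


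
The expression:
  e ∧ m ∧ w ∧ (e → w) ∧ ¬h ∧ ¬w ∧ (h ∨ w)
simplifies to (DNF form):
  False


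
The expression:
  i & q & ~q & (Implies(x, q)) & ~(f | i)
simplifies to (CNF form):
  False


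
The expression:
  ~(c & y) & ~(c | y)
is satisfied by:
  {y: False, c: False}


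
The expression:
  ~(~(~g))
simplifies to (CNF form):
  ~g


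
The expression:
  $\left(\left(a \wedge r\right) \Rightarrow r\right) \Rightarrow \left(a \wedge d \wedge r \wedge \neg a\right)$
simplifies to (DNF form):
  $\text{False}$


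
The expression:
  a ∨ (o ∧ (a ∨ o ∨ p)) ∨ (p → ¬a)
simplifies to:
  True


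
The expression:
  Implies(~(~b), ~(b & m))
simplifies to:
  ~b | ~m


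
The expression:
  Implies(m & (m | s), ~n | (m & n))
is always true.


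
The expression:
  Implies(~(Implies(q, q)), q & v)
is always true.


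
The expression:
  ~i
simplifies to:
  ~i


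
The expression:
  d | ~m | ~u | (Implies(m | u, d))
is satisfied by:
  {d: True, u: False, m: False}
  {u: False, m: False, d: False}
  {d: True, m: True, u: False}
  {m: True, u: False, d: False}
  {d: True, u: True, m: False}
  {u: True, d: False, m: False}
  {d: True, m: True, u: True}


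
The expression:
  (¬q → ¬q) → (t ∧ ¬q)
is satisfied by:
  {t: True, q: False}


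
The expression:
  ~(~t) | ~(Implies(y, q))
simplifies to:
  t | (y & ~q)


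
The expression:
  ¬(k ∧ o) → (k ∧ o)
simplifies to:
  k ∧ o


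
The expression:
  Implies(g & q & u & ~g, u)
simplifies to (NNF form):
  True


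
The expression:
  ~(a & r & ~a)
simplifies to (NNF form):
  True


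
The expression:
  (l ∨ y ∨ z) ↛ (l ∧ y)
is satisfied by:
  {z: True, l: False, y: False}
  {y: True, z: True, l: False}
  {y: True, z: False, l: False}
  {l: True, z: True, y: False}
  {l: True, z: False, y: False}


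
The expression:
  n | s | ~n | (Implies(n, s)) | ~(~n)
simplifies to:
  True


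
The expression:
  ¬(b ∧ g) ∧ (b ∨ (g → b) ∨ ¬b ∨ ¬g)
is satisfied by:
  {g: False, b: False}
  {b: True, g: False}
  {g: True, b: False}


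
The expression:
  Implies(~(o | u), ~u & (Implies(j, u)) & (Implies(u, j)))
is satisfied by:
  {o: True, u: True, j: False}
  {o: True, u: False, j: False}
  {u: True, o: False, j: False}
  {o: False, u: False, j: False}
  {j: True, o: True, u: True}
  {j: True, o: True, u: False}
  {j: True, u: True, o: False}


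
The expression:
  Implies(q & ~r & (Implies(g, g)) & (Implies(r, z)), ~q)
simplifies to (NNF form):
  r | ~q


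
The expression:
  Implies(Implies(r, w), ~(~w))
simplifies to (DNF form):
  r | w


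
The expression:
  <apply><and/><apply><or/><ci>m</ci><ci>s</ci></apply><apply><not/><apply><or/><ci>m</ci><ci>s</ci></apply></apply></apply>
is never true.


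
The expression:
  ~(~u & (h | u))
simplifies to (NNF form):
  u | ~h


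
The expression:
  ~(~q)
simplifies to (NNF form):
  q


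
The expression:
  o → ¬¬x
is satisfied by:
  {x: True, o: False}
  {o: False, x: False}
  {o: True, x: True}


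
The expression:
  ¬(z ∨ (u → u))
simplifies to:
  False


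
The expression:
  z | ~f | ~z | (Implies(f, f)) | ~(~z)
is always true.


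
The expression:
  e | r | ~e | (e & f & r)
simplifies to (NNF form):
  True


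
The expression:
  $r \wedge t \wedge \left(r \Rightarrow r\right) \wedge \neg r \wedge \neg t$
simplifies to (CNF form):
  $\text{False}$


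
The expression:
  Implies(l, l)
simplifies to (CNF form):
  True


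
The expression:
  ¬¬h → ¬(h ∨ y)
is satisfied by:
  {h: False}


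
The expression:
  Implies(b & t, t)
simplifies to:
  True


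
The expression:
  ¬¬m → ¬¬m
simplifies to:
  True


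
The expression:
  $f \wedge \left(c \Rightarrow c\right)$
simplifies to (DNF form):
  $f$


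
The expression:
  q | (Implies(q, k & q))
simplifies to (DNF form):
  True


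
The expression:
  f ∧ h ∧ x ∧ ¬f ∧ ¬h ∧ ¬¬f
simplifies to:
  False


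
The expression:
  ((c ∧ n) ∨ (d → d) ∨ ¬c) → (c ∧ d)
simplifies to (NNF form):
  c ∧ d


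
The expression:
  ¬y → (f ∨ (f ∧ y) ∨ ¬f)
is always true.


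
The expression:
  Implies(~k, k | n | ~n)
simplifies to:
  True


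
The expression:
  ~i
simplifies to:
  ~i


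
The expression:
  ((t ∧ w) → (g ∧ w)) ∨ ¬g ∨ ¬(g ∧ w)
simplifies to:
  True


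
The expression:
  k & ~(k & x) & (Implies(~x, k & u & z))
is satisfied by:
  {k: True, z: True, u: True, x: False}


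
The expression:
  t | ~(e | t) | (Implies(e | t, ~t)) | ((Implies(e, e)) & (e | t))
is always true.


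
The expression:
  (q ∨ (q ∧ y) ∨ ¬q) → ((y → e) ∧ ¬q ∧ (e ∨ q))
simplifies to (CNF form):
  e ∧ ¬q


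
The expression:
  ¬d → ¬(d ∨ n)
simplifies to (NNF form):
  d ∨ ¬n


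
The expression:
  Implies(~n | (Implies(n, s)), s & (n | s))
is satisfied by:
  {n: True, s: True}
  {n: True, s: False}
  {s: True, n: False}


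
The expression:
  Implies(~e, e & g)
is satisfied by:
  {e: True}


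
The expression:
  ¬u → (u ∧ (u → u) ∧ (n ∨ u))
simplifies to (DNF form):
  u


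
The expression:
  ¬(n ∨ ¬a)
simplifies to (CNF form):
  a ∧ ¬n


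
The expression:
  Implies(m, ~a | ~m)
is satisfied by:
  {m: False, a: False}
  {a: True, m: False}
  {m: True, a: False}


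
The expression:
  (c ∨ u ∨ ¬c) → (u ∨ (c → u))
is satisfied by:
  {u: True, c: False}
  {c: False, u: False}
  {c: True, u: True}


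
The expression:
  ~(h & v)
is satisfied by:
  {h: False, v: False}
  {v: True, h: False}
  {h: True, v: False}


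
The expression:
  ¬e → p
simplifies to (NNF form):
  e ∨ p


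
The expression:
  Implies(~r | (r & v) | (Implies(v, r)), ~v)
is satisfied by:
  {v: False}


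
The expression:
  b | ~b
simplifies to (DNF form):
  True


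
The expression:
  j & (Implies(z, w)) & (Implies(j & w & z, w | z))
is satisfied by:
  {j: True, w: True, z: False}
  {j: True, w: False, z: False}
  {j: True, z: True, w: True}


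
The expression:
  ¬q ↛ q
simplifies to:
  True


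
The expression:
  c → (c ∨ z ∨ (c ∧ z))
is always true.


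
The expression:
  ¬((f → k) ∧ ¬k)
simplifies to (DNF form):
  f ∨ k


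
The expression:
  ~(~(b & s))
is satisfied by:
  {b: True, s: True}


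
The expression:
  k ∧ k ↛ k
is never true.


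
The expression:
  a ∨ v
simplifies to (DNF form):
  a ∨ v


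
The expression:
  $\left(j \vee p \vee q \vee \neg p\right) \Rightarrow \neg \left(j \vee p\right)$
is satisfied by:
  {p: False, j: False}


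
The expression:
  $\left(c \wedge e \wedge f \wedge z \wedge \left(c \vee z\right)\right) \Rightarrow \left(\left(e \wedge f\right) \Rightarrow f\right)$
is always true.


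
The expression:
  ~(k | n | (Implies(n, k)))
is never true.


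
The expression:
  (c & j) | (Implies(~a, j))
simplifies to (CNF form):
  a | j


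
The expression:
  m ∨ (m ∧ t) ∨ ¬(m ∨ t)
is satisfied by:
  {m: True, t: False}
  {t: False, m: False}
  {t: True, m: True}


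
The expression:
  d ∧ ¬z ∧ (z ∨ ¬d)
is never true.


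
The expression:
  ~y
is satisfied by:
  {y: False}


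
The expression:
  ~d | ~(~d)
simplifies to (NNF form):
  True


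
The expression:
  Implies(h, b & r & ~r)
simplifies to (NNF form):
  ~h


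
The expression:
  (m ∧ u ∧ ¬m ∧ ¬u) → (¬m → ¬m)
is always true.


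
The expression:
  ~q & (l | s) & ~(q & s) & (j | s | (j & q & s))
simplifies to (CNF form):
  ~q & (j | s) & (l | s)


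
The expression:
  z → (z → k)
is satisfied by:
  {k: True, z: False}
  {z: False, k: False}
  {z: True, k: True}


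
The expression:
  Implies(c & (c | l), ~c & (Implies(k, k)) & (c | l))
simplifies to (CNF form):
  ~c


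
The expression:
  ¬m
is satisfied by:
  {m: False}


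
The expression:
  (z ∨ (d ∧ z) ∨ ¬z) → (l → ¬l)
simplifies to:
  ¬l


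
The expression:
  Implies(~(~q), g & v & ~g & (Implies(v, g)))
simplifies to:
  ~q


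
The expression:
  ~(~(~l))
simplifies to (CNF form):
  ~l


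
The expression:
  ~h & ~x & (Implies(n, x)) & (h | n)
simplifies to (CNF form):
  False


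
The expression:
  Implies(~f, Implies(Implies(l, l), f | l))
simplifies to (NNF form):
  f | l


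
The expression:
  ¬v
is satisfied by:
  {v: False}


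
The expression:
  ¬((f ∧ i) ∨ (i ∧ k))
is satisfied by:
  {f: False, i: False, k: False}
  {k: True, f: False, i: False}
  {f: True, k: False, i: False}
  {k: True, f: True, i: False}
  {i: True, k: False, f: False}


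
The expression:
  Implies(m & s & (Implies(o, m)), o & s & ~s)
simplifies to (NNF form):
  ~m | ~s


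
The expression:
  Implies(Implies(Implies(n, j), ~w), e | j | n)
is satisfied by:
  {n: True, e: True, w: True, j: True}
  {n: True, e: True, w: True, j: False}
  {n: True, e: True, j: True, w: False}
  {n: True, e: True, j: False, w: False}
  {n: True, w: True, j: True, e: False}
  {n: True, w: True, j: False, e: False}
  {n: True, w: False, j: True, e: False}
  {n: True, w: False, j: False, e: False}
  {e: True, w: True, j: True, n: False}
  {e: True, w: True, j: False, n: False}
  {e: True, j: True, w: False, n: False}
  {e: True, j: False, w: False, n: False}
  {w: True, j: True, e: False, n: False}
  {w: True, e: False, j: False, n: False}
  {j: True, e: False, w: False, n: False}


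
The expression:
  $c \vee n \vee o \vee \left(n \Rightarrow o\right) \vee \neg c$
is always true.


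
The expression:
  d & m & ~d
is never true.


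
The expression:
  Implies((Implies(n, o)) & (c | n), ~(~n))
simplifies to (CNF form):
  n | ~c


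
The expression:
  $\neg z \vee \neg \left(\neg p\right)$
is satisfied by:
  {p: True, z: False}
  {z: False, p: False}
  {z: True, p: True}


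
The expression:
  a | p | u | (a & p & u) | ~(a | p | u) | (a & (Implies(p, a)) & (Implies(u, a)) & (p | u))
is always true.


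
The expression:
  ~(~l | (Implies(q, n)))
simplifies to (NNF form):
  l & q & ~n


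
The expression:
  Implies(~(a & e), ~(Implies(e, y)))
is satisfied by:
  {a: True, e: True, y: False}
  {e: True, y: False, a: False}
  {a: True, y: True, e: True}


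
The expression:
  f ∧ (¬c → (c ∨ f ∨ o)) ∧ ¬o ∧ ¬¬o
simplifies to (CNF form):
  False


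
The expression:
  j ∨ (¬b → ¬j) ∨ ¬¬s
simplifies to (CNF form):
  True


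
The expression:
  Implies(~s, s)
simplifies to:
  s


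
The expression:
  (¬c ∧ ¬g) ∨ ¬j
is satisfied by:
  {c: False, j: False, g: False}
  {g: True, c: False, j: False}
  {c: True, g: False, j: False}
  {g: True, c: True, j: False}
  {j: True, g: False, c: False}


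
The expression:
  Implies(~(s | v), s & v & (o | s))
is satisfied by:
  {v: True, s: True}
  {v: True, s: False}
  {s: True, v: False}


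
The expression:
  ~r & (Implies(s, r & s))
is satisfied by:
  {r: False, s: False}


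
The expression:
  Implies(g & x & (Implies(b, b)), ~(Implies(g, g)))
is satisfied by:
  {g: False, x: False}
  {x: True, g: False}
  {g: True, x: False}


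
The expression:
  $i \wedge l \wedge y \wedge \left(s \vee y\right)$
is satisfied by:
  {i: True, y: True, l: True}


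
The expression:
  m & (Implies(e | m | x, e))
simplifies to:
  e & m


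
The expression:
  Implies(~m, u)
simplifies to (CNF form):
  m | u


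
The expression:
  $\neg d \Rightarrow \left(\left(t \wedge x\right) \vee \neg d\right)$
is always true.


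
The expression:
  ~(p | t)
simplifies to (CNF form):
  ~p & ~t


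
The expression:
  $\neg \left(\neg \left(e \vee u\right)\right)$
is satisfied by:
  {e: True, u: True}
  {e: True, u: False}
  {u: True, e: False}


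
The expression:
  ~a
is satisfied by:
  {a: False}


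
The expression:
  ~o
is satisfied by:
  {o: False}


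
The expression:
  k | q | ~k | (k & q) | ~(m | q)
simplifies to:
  True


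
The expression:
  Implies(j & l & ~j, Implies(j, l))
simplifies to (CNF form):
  True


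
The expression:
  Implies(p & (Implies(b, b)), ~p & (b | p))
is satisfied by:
  {p: False}


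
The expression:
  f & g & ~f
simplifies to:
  False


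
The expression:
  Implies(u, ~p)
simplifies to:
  ~p | ~u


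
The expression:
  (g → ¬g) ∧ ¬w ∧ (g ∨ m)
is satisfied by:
  {m: True, g: False, w: False}


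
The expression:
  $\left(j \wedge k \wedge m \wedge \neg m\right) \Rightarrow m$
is always true.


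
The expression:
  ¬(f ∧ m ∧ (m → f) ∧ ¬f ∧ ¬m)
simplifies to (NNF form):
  True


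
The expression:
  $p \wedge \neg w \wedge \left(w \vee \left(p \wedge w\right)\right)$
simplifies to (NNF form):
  $\text{False}$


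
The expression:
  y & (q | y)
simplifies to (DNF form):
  y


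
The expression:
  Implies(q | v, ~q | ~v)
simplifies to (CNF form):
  ~q | ~v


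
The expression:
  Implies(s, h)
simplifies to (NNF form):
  h | ~s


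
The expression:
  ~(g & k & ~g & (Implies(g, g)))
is always true.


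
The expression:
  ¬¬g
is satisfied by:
  {g: True}


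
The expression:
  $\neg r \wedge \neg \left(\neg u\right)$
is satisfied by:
  {u: True, r: False}


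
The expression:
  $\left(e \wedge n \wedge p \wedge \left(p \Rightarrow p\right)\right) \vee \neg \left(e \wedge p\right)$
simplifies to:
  $n \vee \neg e \vee \neg p$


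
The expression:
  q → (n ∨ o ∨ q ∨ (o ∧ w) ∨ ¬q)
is always true.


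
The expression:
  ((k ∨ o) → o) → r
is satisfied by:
  {r: True, k: True, o: False}
  {r: True, k: False, o: False}
  {r: True, o: True, k: True}
  {r: True, o: True, k: False}
  {k: True, o: False, r: False}


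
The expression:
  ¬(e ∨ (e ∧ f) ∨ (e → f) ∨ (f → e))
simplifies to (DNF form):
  False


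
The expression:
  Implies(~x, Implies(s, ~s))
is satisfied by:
  {x: True, s: False}
  {s: False, x: False}
  {s: True, x: True}


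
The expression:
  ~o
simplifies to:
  ~o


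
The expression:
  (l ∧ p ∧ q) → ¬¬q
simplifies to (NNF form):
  True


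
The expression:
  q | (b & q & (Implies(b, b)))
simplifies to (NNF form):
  q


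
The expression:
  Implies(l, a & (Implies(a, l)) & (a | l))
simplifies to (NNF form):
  a | ~l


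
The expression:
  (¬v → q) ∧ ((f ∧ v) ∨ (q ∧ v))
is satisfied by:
  {q: True, f: True, v: True}
  {q: True, v: True, f: False}
  {f: True, v: True, q: False}


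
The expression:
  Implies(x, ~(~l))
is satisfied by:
  {l: True, x: False}
  {x: False, l: False}
  {x: True, l: True}


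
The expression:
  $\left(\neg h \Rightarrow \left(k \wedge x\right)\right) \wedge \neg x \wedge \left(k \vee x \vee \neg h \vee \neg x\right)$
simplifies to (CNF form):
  $h \wedge \neg x$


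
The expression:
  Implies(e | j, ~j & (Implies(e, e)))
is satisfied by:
  {j: False}


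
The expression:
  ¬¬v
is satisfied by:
  {v: True}


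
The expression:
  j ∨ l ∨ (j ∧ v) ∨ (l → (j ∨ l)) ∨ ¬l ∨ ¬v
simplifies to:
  True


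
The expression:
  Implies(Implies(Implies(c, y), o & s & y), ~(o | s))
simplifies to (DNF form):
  (y & ~o) | (y & ~s) | (~c & ~y) | (~o & ~s)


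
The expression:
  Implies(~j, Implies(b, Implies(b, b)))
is always true.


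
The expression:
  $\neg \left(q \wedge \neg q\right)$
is always true.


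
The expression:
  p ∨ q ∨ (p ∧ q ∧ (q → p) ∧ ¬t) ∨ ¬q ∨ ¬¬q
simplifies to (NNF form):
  True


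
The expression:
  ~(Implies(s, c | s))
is never true.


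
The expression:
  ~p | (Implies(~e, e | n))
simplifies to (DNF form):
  e | n | ~p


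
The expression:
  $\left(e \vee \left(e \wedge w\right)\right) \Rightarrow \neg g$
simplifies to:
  $\neg e \vee \neg g$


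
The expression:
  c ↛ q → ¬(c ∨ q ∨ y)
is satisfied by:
  {q: True, c: False}
  {c: False, q: False}
  {c: True, q: True}


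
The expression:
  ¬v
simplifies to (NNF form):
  ¬v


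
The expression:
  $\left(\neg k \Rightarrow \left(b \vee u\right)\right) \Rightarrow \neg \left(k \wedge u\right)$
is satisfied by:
  {u: False, k: False}
  {k: True, u: False}
  {u: True, k: False}


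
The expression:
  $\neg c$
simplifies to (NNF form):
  $\neg c$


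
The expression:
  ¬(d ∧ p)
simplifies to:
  ¬d ∨ ¬p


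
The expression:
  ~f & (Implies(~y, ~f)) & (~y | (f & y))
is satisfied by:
  {y: False, f: False}


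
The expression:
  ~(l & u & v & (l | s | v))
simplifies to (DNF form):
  ~l | ~u | ~v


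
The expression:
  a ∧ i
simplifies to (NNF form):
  a ∧ i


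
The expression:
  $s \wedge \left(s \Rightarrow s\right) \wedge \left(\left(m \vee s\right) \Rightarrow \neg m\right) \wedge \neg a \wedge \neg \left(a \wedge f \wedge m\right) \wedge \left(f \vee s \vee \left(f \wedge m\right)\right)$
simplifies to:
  $s \wedge \neg a \wedge \neg m$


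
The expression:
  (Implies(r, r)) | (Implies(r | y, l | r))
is always true.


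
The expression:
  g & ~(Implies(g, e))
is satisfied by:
  {g: True, e: False}


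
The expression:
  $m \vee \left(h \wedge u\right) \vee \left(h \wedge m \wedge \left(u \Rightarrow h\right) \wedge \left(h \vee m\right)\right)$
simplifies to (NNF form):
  $m \vee \left(h \wedge u\right)$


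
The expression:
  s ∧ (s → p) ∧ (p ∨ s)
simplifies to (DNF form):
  p ∧ s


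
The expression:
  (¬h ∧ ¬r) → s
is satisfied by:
  {r: True, h: True, s: True}
  {r: True, h: True, s: False}
  {r: True, s: True, h: False}
  {r: True, s: False, h: False}
  {h: True, s: True, r: False}
  {h: True, s: False, r: False}
  {s: True, h: False, r: False}


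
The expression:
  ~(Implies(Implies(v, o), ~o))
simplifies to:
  o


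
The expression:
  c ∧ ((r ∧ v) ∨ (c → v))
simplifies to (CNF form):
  c ∧ v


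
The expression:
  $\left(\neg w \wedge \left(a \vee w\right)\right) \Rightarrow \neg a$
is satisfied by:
  {w: True, a: False}
  {a: False, w: False}
  {a: True, w: True}


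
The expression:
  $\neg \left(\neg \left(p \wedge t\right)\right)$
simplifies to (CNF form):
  $p \wedge t$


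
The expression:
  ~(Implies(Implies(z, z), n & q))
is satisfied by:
  {q: False, n: False}
  {n: True, q: False}
  {q: True, n: False}


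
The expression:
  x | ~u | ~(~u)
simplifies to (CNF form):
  True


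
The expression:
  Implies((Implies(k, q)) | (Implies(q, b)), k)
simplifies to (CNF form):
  k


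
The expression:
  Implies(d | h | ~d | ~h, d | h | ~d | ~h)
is always true.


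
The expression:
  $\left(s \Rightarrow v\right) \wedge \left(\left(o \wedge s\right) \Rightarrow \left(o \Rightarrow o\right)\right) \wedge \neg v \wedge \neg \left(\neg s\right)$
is never true.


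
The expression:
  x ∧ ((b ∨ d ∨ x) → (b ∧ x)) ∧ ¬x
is never true.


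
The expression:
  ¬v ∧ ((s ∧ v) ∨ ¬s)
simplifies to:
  ¬s ∧ ¬v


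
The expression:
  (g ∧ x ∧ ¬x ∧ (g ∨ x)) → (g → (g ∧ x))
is always true.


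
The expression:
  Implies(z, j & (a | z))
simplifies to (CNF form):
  j | ~z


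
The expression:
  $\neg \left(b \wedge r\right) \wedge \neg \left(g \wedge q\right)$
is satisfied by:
  {g: False, q: False, b: False, r: False}
  {r: True, g: False, q: False, b: False}
  {b: True, g: False, q: False, r: False}
  {q: True, r: False, g: False, b: False}
  {r: True, q: True, g: False, b: False}
  {b: True, q: True, r: False, g: False}
  {g: True, b: False, q: False, r: False}
  {r: True, g: True, b: False, q: False}
  {b: True, g: True, r: False, q: False}


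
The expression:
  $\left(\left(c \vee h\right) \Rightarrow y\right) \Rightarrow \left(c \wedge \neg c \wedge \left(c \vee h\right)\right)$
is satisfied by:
  {c: True, h: True, y: False}
  {c: True, h: False, y: False}
  {h: True, c: False, y: False}


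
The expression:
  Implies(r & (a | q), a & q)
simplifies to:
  ~r | (a & q) | (~a & ~q)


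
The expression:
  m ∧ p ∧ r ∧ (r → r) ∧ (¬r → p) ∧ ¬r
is never true.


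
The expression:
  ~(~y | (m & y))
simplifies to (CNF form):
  y & ~m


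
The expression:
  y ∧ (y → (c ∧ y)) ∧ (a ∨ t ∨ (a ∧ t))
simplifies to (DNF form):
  (a ∧ c ∧ y) ∨ (c ∧ t ∧ y)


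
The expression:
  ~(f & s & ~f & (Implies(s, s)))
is always true.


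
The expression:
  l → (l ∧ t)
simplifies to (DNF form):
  t ∨ ¬l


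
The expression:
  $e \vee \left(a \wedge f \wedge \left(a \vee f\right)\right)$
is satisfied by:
  {a: True, e: True, f: True}
  {a: True, e: True, f: False}
  {e: True, f: True, a: False}
  {e: True, f: False, a: False}
  {a: True, f: True, e: False}


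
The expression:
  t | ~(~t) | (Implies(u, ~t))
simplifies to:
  True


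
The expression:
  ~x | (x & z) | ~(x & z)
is always true.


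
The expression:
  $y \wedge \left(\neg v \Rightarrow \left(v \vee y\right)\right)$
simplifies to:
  $y$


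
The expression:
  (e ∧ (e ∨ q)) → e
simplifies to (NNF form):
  True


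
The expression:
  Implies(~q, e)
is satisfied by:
  {q: True, e: True}
  {q: True, e: False}
  {e: True, q: False}


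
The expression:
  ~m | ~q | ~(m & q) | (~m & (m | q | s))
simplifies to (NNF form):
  ~m | ~q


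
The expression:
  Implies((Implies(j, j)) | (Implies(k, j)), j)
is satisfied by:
  {j: True}


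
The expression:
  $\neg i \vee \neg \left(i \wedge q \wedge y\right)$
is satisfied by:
  {q: False, y: False, i: False}
  {i: True, q: False, y: False}
  {y: True, q: False, i: False}
  {i: True, y: True, q: False}
  {q: True, i: False, y: False}
  {i: True, q: True, y: False}
  {y: True, q: True, i: False}


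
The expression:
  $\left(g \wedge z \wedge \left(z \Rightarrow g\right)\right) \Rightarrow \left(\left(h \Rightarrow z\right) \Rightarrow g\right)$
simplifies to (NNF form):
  $\text{True}$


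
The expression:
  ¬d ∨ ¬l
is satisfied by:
  {l: False, d: False}
  {d: True, l: False}
  {l: True, d: False}


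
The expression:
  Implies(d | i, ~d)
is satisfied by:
  {d: False}


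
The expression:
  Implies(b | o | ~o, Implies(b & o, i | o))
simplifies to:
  True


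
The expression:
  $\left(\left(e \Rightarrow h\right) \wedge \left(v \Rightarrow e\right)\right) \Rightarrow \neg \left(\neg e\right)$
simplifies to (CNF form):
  $e \vee v$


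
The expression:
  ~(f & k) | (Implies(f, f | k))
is always true.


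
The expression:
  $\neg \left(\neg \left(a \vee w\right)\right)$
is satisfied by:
  {a: True, w: True}
  {a: True, w: False}
  {w: True, a: False}


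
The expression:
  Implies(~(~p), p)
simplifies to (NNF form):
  True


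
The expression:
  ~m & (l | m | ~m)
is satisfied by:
  {m: False}


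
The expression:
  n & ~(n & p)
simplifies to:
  n & ~p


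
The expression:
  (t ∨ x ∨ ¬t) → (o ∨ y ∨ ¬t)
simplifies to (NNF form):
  o ∨ y ∨ ¬t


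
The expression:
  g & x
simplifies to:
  g & x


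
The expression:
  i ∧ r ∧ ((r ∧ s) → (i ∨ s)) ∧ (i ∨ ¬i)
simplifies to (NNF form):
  i ∧ r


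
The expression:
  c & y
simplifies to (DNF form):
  c & y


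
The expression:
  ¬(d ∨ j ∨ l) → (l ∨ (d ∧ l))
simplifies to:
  d ∨ j ∨ l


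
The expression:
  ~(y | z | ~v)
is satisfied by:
  {v: True, y: False, z: False}


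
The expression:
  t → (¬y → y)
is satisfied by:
  {y: True, t: False}
  {t: False, y: False}
  {t: True, y: True}


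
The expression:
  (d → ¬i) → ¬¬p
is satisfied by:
  {d: True, p: True, i: True}
  {d: True, p: True, i: False}
  {p: True, i: True, d: False}
  {p: True, i: False, d: False}
  {d: True, i: True, p: False}


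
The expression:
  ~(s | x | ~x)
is never true.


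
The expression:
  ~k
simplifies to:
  ~k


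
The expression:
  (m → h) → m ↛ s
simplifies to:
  m ∧ (¬h ∨ ¬s)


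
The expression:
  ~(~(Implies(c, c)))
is always true.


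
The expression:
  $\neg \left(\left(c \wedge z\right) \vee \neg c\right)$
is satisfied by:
  {c: True, z: False}


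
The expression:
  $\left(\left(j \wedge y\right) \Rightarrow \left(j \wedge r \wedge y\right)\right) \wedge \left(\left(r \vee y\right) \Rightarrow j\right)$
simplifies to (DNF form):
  $\left(j \wedge r\right) \vee \left(\neg r \wedge \neg y\right)$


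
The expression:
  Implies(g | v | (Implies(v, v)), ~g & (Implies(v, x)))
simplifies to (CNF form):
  ~g & (x | ~v)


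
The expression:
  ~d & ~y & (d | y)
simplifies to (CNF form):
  False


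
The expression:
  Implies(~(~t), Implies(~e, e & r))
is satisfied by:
  {e: True, t: False}
  {t: False, e: False}
  {t: True, e: True}


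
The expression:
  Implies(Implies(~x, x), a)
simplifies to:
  a | ~x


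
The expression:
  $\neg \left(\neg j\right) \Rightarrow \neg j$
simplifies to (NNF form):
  $\neg j$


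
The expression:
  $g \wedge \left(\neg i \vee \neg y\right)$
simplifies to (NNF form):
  $g \wedge \left(\neg i \vee \neg y\right)$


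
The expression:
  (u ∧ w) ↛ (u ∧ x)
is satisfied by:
  {u: True, w: True, x: False}


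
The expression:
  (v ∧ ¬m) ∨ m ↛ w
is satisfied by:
  {v: True, w: False, m: False}
  {m: True, v: True, w: False}
  {m: True, v: False, w: False}
  {w: True, v: True, m: False}


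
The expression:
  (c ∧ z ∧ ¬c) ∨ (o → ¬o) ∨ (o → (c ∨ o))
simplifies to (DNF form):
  True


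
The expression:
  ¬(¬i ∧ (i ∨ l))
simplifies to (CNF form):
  i ∨ ¬l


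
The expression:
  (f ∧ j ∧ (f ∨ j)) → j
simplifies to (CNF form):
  True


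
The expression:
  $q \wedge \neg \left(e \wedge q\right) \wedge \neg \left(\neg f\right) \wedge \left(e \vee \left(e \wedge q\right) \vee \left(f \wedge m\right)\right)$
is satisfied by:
  {m: True, f: True, q: True, e: False}


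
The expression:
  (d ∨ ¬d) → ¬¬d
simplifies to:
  d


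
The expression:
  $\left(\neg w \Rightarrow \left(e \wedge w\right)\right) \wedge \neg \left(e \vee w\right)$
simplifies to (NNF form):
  $\text{False}$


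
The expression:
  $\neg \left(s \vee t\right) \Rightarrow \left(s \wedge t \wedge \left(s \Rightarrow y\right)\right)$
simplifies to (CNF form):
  $s \vee t$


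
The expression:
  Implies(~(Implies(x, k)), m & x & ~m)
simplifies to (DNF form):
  k | ~x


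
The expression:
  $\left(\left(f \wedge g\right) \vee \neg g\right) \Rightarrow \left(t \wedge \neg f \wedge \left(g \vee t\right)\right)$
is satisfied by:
  {t: True, g: True, f: False}
  {t: True, g: False, f: False}
  {g: True, t: False, f: False}


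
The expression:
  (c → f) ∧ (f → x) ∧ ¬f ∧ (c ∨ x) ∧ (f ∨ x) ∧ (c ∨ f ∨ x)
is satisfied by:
  {x: True, f: False, c: False}


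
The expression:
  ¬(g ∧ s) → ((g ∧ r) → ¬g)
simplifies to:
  s ∨ ¬g ∨ ¬r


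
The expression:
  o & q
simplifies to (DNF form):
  o & q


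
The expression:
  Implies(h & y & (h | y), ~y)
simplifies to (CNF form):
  ~h | ~y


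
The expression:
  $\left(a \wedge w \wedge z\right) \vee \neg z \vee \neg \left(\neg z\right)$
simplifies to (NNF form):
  $\text{True}$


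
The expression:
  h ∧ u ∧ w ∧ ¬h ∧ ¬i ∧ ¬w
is never true.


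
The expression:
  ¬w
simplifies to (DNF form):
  ¬w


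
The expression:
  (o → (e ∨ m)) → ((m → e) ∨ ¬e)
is always true.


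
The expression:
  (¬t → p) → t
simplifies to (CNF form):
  t ∨ ¬p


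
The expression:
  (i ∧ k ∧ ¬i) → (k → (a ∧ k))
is always true.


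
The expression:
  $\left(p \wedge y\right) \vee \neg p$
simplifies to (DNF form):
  $y \vee \neg p$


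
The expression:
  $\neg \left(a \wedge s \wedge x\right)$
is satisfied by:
  {s: False, a: False, x: False}
  {x: True, s: False, a: False}
  {a: True, s: False, x: False}
  {x: True, a: True, s: False}
  {s: True, x: False, a: False}
  {x: True, s: True, a: False}
  {a: True, s: True, x: False}


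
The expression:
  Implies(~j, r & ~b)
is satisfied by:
  {r: True, j: True, b: False}
  {j: True, b: False, r: False}
  {r: True, j: True, b: True}
  {j: True, b: True, r: False}
  {r: True, b: False, j: False}


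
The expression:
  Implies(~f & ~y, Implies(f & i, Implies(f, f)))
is always true.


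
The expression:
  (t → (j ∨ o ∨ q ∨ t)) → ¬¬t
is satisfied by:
  {t: True}


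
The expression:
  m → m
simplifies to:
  True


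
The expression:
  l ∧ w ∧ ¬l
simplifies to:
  False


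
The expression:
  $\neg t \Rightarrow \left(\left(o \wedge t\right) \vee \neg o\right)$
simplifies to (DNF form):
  $t \vee \neg o$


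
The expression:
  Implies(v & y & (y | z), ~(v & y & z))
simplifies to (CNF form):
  ~v | ~y | ~z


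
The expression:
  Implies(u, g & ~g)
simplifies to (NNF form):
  ~u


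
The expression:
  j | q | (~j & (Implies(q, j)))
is always true.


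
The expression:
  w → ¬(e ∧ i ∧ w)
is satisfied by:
  {w: False, e: False, i: False}
  {i: True, w: False, e: False}
  {e: True, w: False, i: False}
  {i: True, e: True, w: False}
  {w: True, i: False, e: False}
  {i: True, w: True, e: False}
  {e: True, w: True, i: False}


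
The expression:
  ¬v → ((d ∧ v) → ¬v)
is always true.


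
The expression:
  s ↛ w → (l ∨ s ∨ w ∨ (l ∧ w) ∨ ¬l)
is always true.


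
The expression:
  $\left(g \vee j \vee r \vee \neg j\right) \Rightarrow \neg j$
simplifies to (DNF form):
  $\neg j$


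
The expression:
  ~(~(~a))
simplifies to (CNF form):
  ~a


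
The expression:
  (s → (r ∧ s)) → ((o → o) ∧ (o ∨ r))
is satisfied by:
  {r: True, o: True, s: True}
  {r: True, o: True, s: False}
  {r: True, s: True, o: False}
  {r: True, s: False, o: False}
  {o: True, s: True, r: False}
  {o: True, s: False, r: False}
  {s: True, o: False, r: False}


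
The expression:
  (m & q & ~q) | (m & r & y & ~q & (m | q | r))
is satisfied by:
  {r: True, m: True, y: True, q: False}


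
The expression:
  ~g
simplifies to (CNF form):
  ~g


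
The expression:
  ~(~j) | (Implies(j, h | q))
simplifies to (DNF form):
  True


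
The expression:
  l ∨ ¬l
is always true.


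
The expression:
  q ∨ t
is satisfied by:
  {t: True, q: True}
  {t: True, q: False}
  {q: True, t: False}


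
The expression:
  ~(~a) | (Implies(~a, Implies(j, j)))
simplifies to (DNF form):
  True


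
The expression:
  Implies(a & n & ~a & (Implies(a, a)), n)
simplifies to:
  True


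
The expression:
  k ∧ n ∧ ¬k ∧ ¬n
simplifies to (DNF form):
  False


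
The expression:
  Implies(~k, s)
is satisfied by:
  {k: True, s: True}
  {k: True, s: False}
  {s: True, k: False}


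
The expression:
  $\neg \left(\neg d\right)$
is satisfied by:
  {d: True}


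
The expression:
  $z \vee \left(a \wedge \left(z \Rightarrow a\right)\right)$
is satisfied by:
  {a: True, z: True}
  {a: True, z: False}
  {z: True, a: False}


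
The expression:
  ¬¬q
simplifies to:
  q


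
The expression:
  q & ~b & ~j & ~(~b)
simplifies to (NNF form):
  False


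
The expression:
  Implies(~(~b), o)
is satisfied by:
  {o: True, b: False}
  {b: False, o: False}
  {b: True, o: True}


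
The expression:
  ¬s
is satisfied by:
  {s: False}


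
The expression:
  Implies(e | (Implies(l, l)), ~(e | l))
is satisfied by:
  {e: False, l: False}


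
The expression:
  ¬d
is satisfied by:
  {d: False}


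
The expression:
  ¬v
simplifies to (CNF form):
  ¬v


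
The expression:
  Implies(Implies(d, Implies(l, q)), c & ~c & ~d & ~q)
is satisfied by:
  {d: True, l: True, q: False}


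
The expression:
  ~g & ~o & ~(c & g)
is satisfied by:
  {g: False, o: False}


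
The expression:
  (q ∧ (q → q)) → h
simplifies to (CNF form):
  h ∨ ¬q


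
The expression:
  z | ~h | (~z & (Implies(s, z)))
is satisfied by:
  {z: True, s: False, h: False}
  {s: False, h: False, z: False}
  {h: True, z: True, s: False}
  {h: True, s: False, z: False}
  {z: True, s: True, h: False}
  {s: True, z: False, h: False}
  {h: True, s: True, z: True}


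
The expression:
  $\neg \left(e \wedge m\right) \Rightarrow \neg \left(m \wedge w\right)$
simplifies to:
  $e \vee \neg m \vee \neg w$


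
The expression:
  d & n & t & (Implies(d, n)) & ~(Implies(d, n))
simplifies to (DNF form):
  False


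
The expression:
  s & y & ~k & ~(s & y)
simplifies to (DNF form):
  False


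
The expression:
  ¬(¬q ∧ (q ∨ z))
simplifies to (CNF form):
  q ∨ ¬z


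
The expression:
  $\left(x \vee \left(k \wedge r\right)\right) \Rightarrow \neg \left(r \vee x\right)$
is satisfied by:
  {x: False, k: False, r: False}
  {r: True, x: False, k: False}
  {k: True, x: False, r: False}


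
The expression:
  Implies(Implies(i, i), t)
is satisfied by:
  {t: True}


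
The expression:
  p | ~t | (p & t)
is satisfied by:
  {p: True, t: False}
  {t: False, p: False}
  {t: True, p: True}


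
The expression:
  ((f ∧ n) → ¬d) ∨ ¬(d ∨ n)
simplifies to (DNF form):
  ¬d ∨ ¬f ∨ ¬n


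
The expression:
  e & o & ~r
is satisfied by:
  {e: True, o: True, r: False}


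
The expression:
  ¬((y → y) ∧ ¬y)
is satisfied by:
  {y: True}


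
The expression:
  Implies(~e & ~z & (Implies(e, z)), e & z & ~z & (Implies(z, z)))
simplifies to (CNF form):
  e | z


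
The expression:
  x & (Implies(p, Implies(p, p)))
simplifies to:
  x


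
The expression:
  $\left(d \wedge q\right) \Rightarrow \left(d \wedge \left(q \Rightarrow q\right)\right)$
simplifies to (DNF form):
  $\text{True}$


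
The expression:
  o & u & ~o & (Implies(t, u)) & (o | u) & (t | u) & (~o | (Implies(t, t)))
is never true.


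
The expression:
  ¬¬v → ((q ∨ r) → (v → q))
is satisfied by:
  {q: True, v: False, r: False}
  {v: False, r: False, q: False}
  {r: True, q: True, v: False}
  {r: True, v: False, q: False}
  {q: True, v: True, r: False}
  {v: True, q: False, r: False}
  {r: True, v: True, q: True}


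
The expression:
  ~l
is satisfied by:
  {l: False}


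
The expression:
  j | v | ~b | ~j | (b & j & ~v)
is always true.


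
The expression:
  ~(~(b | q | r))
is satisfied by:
  {r: True, b: True, q: True}
  {r: True, b: True, q: False}
  {r: True, q: True, b: False}
  {r: True, q: False, b: False}
  {b: True, q: True, r: False}
  {b: True, q: False, r: False}
  {q: True, b: False, r: False}


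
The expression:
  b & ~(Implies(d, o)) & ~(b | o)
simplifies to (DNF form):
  False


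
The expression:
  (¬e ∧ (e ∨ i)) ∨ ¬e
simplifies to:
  ¬e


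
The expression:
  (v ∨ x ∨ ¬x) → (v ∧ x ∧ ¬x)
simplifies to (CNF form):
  False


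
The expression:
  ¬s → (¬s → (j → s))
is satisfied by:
  {s: True, j: False}
  {j: False, s: False}
  {j: True, s: True}


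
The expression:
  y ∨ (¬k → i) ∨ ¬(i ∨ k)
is always true.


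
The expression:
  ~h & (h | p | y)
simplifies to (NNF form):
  ~h & (p | y)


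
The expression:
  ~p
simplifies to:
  ~p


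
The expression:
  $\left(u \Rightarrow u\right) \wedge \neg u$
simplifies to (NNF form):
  $\neg u$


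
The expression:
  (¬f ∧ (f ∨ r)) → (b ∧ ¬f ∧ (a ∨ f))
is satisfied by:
  {a: True, f: True, b: True, r: False}
  {a: True, f: True, b: False, r: False}
  {f: True, b: True, a: False, r: False}
  {f: True, a: False, b: False, r: False}
  {a: True, b: True, f: False, r: False}
  {a: True, b: False, f: False, r: False}
  {b: True, a: False, f: False, r: False}
  {b: False, a: False, f: False, r: False}
  {r: True, a: True, f: True, b: True}
  {r: True, a: True, f: True, b: False}
  {r: True, f: True, b: True, a: False}
  {r: True, f: True, b: False, a: False}
  {r: True, a: True, b: True, f: False}
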